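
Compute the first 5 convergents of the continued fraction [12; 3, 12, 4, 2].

Using the convergent recurrence p_i = a_i*p_{i-1} + p_{i-2}, q_i = a_i*q_{i-1} + q_{i-2} with p_{-2}=0, p_{-1}=1, q_{-2}=1, q_{-1}=0:
  i=0: a_0=12, p_0 = 12*1 + 0 = 12, q_0 = 12*0 + 1 = 1.
  i=1: a_1=3, p_1 = 3*12 + 1 = 37, q_1 = 3*1 + 0 = 3.
  i=2: a_2=12, p_2 = 12*37 + 12 = 456, q_2 = 12*3 + 1 = 37.
  i=3: a_3=4, p_3 = 4*456 + 37 = 1861, q_3 = 4*37 + 3 = 151.
  i=4: a_4=2, p_4 = 2*1861 + 456 = 4178, q_4 = 2*151 + 37 = 339.

12/1, 37/3, 456/37, 1861/151, 4178/339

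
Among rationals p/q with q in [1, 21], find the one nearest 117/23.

Expand x = 117/23 as a continued fraction with the Euclidean algorithm:
  117 = 5*23 + 2, so a_0 = 5.
  23 = 11*2 + 1, so a_1 = 11.
  2 = 2*1 + 0, so a_2 = 2.
so x = [5; 11, 2].
Convergents (p_i = a_i*p_{i-1} + p_{i-2}, q_i = a_i*q_{i-1} + q_{i-2} with p_{-2}=0, p_{-1}=1, q_{-2}=1, q_{-1}=0), until the denominator exceeds 21:
  i=0: a_0=5, p_0 = 5*1 + 0 = 5, q_0 = 5*0 + 1 = 1.
  i=1: a_1=11, p_1 = 11*5 + 1 = 56, q_1 = 11*1 + 0 = 11.
  i=2: a_2=2, p_2 = 2*56 + 5 = 117, q_2 = 2*11 + 1 = 23.
q_2 = 23 > 21, so the last convergent with denominator <= 21 is p_1/q_1 = 56/11.
The closest fraction with denominator <= 21 is either p_1/q_1 or the intermediate fraction (k*p_1 + p_0)/(k*q_1 + q_0) with the largest k >= 1 whose denominator stays <= 21; these approach x as k grows, and every other convergent or intermediate fraction in range is farther away.
Largest k: floor((21 - q_0)/q_1) = floor((21 - 1)/11) = 1.
That gives (1*56 + 5)/(1*11 + 1) = 61/12.
Compare the errors: |x - 56/11| = |117*11 - 56*23|/(23*11) = 1/253, and |x - 61/12| = |117*12 - 61*23|/(23*12) = 1/276.
Cross-multiplying, 1*253 = 253 < 276 = 1*276, so 1/276 is smaller: the intermediate fraction 61/12 is closer to x than 56/11.

61/12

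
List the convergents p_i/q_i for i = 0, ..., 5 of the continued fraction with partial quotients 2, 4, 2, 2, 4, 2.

Using the convergent recurrence p_i = a_i*p_{i-1} + p_{i-2}, q_i = a_i*q_{i-1} + q_{i-2} with p_{-2}=0, p_{-1}=1, q_{-2}=1, q_{-1}=0:
  i=0: a_0=2, p_0 = 2*1 + 0 = 2, q_0 = 2*0 + 1 = 1.
  i=1: a_1=4, p_1 = 4*2 + 1 = 9, q_1 = 4*1 + 0 = 4.
  i=2: a_2=2, p_2 = 2*9 + 2 = 20, q_2 = 2*4 + 1 = 9.
  i=3: a_3=2, p_3 = 2*20 + 9 = 49, q_3 = 2*9 + 4 = 22.
  i=4: a_4=4, p_4 = 4*49 + 20 = 216, q_4 = 4*22 + 9 = 97.
  i=5: a_5=2, p_5 = 2*216 + 49 = 481, q_5 = 2*97 + 22 = 216.

2/1, 9/4, 20/9, 49/22, 216/97, 481/216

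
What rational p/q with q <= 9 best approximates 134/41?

23/7

Expand x = 134/41 as a continued fraction with the Euclidean algorithm:
  134 = 3*41 + 11, so a_0 = 3.
  41 = 3*11 + 8, so a_1 = 3.
  11 = 1*8 + 3, so a_2 = 1.
  8 = 2*3 + 2, so a_3 = 2.
  3 = 1*2 + 1, so a_4 = 1.
  2 = 2*1 + 0, so a_5 = 2.
so x = [3; 3, 1, 2, 1, 2].
Convergents (p_i = a_i*p_{i-1} + p_{i-2}, q_i = a_i*q_{i-1} + q_{i-2} with p_{-2}=0, p_{-1}=1, q_{-2}=1, q_{-1}=0), until the denominator exceeds 9:
  i=0: a_0=3, p_0 = 3*1 + 0 = 3, q_0 = 3*0 + 1 = 1.
  i=1: a_1=3, p_1 = 3*3 + 1 = 10, q_1 = 3*1 + 0 = 3.
  i=2: a_2=1, p_2 = 1*10 + 3 = 13, q_2 = 1*3 + 1 = 4.
  i=3: a_3=2, p_3 = 2*13 + 10 = 36, q_3 = 2*4 + 3 = 11.
q_3 = 11 > 9, so the last convergent with denominator <= 9 is p_2/q_2 = 13/4.
The closest fraction with denominator <= 9 is either p_2/q_2 or the intermediate fraction (k*p_2 + p_1)/(k*q_2 + q_1) with the largest k >= 1 whose denominator stays <= 9; these approach x as k grows, and every other convergent or intermediate fraction in range is farther away.
Largest k: floor((9 - q_1)/q_2) = floor((9 - 3)/4) = 1.
That gives (1*13 + 10)/(1*4 + 3) = 23/7.
Compare the errors: |x - 13/4| = |134*4 - 13*41|/(41*4) = 3/164, and |x - 23/7| = |134*7 - 23*41|/(41*7) = 5/287.
Cross-multiplying, 5*164 = 820 < 861 = 3*287, so 5/287 is smaller: the intermediate fraction 23/7 is closer to x than 13/4.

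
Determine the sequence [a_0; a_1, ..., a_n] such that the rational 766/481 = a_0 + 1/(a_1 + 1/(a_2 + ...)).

[1; 1, 1, 2, 4, 1, 17]

Run the Euclidean algorithm on 766 and 481; the successive quotients are the partial quotients a_0, a_1, ... (each step inverts the fractional part left over by the previous one):
  766 = 1*481 + 285, so a_0 = 1.
  481 = 1*285 + 196, so a_1 = 1.
  285 = 1*196 + 89, so a_2 = 1.
  196 = 2*89 + 18, so a_3 = 2.
  89 = 4*18 + 17, so a_4 = 4.
  18 = 1*17 + 1, so a_5 = 1.
  17 = 17*1 + 0, so a_6 = 17.
The remainder reaches 0 after 7 divisions, so the expansion has 7 partial quotients, read off in order.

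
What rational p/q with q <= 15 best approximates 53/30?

Expand x = 53/30 as a continued fraction with the Euclidean algorithm:
  53 = 1*30 + 23, so a_0 = 1.
  30 = 1*23 + 7, so a_1 = 1.
  23 = 3*7 + 2, so a_2 = 3.
  7 = 3*2 + 1, so a_3 = 3.
  2 = 2*1 + 0, so a_4 = 2.
so x = [1; 1, 3, 3, 2].
Convergents (p_i = a_i*p_{i-1} + p_{i-2}, q_i = a_i*q_{i-1} + q_{i-2} with p_{-2}=0, p_{-1}=1, q_{-2}=1, q_{-1}=0), until the denominator exceeds 15:
  i=0: a_0=1, p_0 = 1*1 + 0 = 1, q_0 = 1*0 + 1 = 1.
  i=1: a_1=1, p_1 = 1*1 + 1 = 2, q_1 = 1*1 + 0 = 1.
  i=2: a_2=3, p_2 = 3*2 + 1 = 7, q_2 = 3*1 + 1 = 4.
  i=3: a_3=3, p_3 = 3*7 + 2 = 23, q_3 = 3*4 + 1 = 13.
  i=4: a_4=2, p_4 = 2*23 + 7 = 53, q_4 = 2*13 + 4 = 30.
q_4 = 30 > 15, so the last convergent with denominator <= 15 is p_3/q_3 = 23/13.
The closest fraction with denominator <= 15 is either p_3/q_3 or the intermediate fraction (k*p_3 + p_2)/(k*q_3 + q_2) with the largest k >= 1 whose denominator stays <= 15; these approach x as k grows, and every other convergent or intermediate fraction in range is farther away.
Largest k: floor((15 - q_2)/q_3) = floor((15 - 4)/13) = 0.
Since k = 0, no intermediate fraction beyond p_3/q_3 has denominator <= 15, so the convergent 23/13 is the closest (its error is |53*13 - 23*30|/(30*13) = 1/390).

23/13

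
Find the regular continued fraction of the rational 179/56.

[3; 5, 11]

Run the Euclidean algorithm on 179 and 56; the successive quotients are the partial quotients a_0, a_1, ... (each step inverts the fractional part left over by the previous one):
  179 = 3*56 + 11, so a_0 = 3.
  56 = 5*11 + 1, so a_1 = 5.
  11 = 11*1 + 0, so a_2 = 11.
The remainder reaches 0 after 3 divisions, so the expansion has 3 partial quotients, read off in order.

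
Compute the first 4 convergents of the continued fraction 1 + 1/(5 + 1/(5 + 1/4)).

1/1, 6/5, 31/26, 130/109

Using the convergent recurrence p_i = a_i*p_{i-1} + p_{i-2}, q_i = a_i*q_{i-1} + q_{i-2} with p_{-2}=0, p_{-1}=1, q_{-2}=1, q_{-1}=0:
  i=0: a_0=1, p_0 = 1*1 + 0 = 1, q_0 = 1*0 + 1 = 1.
  i=1: a_1=5, p_1 = 5*1 + 1 = 6, q_1 = 5*1 + 0 = 5.
  i=2: a_2=5, p_2 = 5*6 + 1 = 31, q_2 = 5*5 + 1 = 26.
  i=3: a_3=4, p_3 = 4*31 + 6 = 130, q_3 = 4*26 + 5 = 109.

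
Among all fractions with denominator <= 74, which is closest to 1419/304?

Expand x = 1419/304 as a continued fraction with the Euclidean algorithm:
  1419 = 4*304 + 203, so a_0 = 4.
  304 = 1*203 + 101, so a_1 = 1.
  203 = 2*101 + 1, so a_2 = 2.
  101 = 101*1 + 0, so a_3 = 101.
so x = [4; 1, 2, 101].
Convergents (p_i = a_i*p_{i-1} + p_{i-2}, q_i = a_i*q_{i-1} + q_{i-2} with p_{-2}=0, p_{-1}=1, q_{-2}=1, q_{-1}=0), until the denominator exceeds 74:
  i=0: a_0=4, p_0 = 4*1 + 0 = 4, q_0 = 4*0 + 1 = 1.
  i=1: a_1=1, p_1 = 1*4 + 1 = 5, q_1 = 1*1 + 0 = 1.
  i=2: a_2=2, p_2 = 2*5 + 4 = 14, q_2 = 2*1 + 1 = 3.
  i=3: a_3=101, p_3 = 101*14 + 5 = 1419, q_3 = 101*3 + 1 = 304.
q_3 = 304 > 74, so the last convergent with denominator <= 74 is p_2/q_2 = 14/3.
The closest fraction with denominator <= 74 is either p_2/q_2 or the intermediate fraction (k*p_2 + p_1)/(k*q_2 + q_1) with the largest k >= 1 whose denominator stays <= 74; these approach x as k grows, and every other convergent or intermediate fraction in range is farther away.
Largest k: floor((74 - q_1)/q_2) = floor((74 - 1)/3) = 24.
That gives (24*14 + 5)/(24*3 + 1) = 341/73.
Compare the errors: |x - 14/3| = |1419*3 - 14*304|/(304*3) = 1/912, and |x - 341/73| = |1419*73 - 341*304|/(304*73) = 77/22192.
Cross-multiplying, 1*22192 = 22192 < 70224 = 77*912, so 1/912 is smaller: the convergent 14/3 is closer to x than 341/73.

14/3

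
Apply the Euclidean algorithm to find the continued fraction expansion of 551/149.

Run the Euclidean algorithm on 551 and 149; the successive quotients are the partial quotients a_0, a_1, ... (each step inverts the fractional part left over by the previous one):
  551 = 3*149 + 104, so a_0 = 3.
  149 = 1*104 + 45, so a_1 = 1.
  104 = 2*45 + 14, so a_2 = 2.
  45 = 3*14 + 3, so a_3 = 3.
  14 = 4*3 + 2, so a_4 = 4.
  3 = 1*2 + 1, so a_5 = 1.
  2 = 2*1 + 0, so a_6 = 2.
The remainder reaches 0 after 7 divisions, so the expansion has 7 partial quotients, read off in order.

[3; 1, 2, 3, 4, 1, 2]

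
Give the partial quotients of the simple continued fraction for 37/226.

Run the Euclidean algorithm on 37 and 226; the successive quotients are the partial quotients a_0, a_1, ... (each step inverts the fractional part left over by the previous one):
  37 = 0*226 + 37, so a_0 = 0.
  226 = 6*37 + 4, so a_1 = 6.
  37 = 9*4 + 1, so a_2 = 9.
  4 = 4*1 + 0, so a_3 = 4.
The remainder reaches 0 after 4 divisions, so the expansion has 4 partial quotients, read off in order.

[0; 6, 9, 4]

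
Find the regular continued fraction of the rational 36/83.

[0; 2, 3, 3, 1, 2]

Run the Euclidean algorithm on 36 and 83; the successive quotients are the partial quotients a_0, a_1, ... (each step inverts the fractional part left over by the previous one):
  36 = 0*83 + 36, so a_0 = 0.
  83 = 2*36 + 11, so a_1 = 2.
  36 = 3*11 + 3, so a_2 = 3.
  11 = 3*3 + 2, so a_3 = 3.
  3 = 1*2 + 1, so a_4 = 1.
  2 = 2*1 + 0, so a_5 = 2.
The remainder reaches 0 after 6 divisions, so the expansion has 6 partial quotients, read off in order.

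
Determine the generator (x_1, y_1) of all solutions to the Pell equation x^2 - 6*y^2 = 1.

(x, y) = (5, 2)

First expand sqrt(6) as a continued fraction. With x_i = (sqrt(6) + m_i)/d_i and (m_0, d_0) = (0, 1): a_0 = floor(sqrt(6)) = 2, since 2^2 = 4 <= 6 < 9 = 3^2.
Iterate m_{i+1} = d_i*a_i - m_i, d_{i+1} = (6 - m_{i+1}^2)/d_i, a_{i+1} = floor((a_0 + m_{i+1})/d_{i+1}):
  m_1 = 1*2 - 0 = 2, d_1 = (6 - 2^2)/1 = 2/1 = 2, a_1 = floor((2 + 2)/2) = 2.
  m_2 = 2*2 - 2 = 2, d_2 = (6 - 2^2)/2 = 2/2 = 1, a_2 = floor((2 + 2)/1) = 4.
  m_3 = 1*4 - 2 = 2, d_3 = (6 - 2^2)/1 = 2/1 = 2: (m_3, d_3) = (m_1, d_1) = (2, 2), so from here the quotients repeat a_1, a_2; the period length is 2.
So sqrt(6) = [2; (2, 4)] with period length k = 2.
k is even, so the fundamental solution of x^2 - 6y^2 = 1 is (p_{k-1}, q_{k-1}) = (p_1, q_1); compute convergents through index 1.
Convergents (p_i = a_i*p_{i-1} + p_{i-2}, q_i = a_i*q_{i-1} + q_{i-2} with p_{-2}=0, p_{-1}=1, q_{-2}=1, q_{-1}=0):
  i=0: a_0=2, p_0 = 2*1 + 0 = 2, q_0 = 2*0 + 1 = 1.
  i=1: a_1=2, p_1 = 2*2 + 1 = 5, q_1 = 2*1 + 0 = 2.
Check: 5^2 - 6*2^2 = 25 - 24 = 1, so (x, y) = (5, 2) solves the equation, and by the theorem it is the least positive solution.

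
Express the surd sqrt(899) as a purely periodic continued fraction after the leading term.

Write x_i = (sqrt(899) + m_i)/d_i with (m_0, d_0) = (0, 1). a_0 = floor(sqrt(899)) = 29, since 29^2 = 841 <= 899 < 900 = 30^2.
Iterate m_{i+1} = d_i*a_i - m_i, d_{i+1} = (899 - m_{i+1}^2)/d_i, a_{i+1} = floor((a_0 + m_{i+1})/d_{i+1}):
  m_1 = 1*29 - 0 = 29, d_1 = (899 - 29^2)/1 = 58/1 = 58, a_1 = floor((29 + 29)/58) = 1.
  m_2 = 58*1 - 29 = 29, d_2 = (899 - 29^2)/58 = 58/58 = 1, a_2 = floor((29 + 29)/1) = 58.
  m_3 = 1*58 - 29 = 29, d_3 = (899 - 29^2)/1 = 58/1 = 58: (m_3, d_3) = (m_1, d_1) = (29, 58), so from here the quotients repeat a_1, a_2; the period length is 2.
Hence the expansion of sqrt(899) is a_0 = 29 followed by the repeating block 1, 58 (period 2).

[29; (1, 58)]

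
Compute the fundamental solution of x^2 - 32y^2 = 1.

(x, y) = (17, 3)

First expand sqrt(32) as a continued fraction. With x_i = (sqrt(32) + m_i)/d_i and (m_0, d_0) = (0, 1): a_0 = floor(sqrt(32)) = 5, since 5^2 = 25 <= 32 < 36 = 6^2.
Iterate m_{i+1} = d_i*a_i - m_i, d_{i+1} = (32 - m_{i+1}^2)/d_i, a_{i+1} = floor((a_0 + m_{i+1})/d_{i+1}):
  m_1 = 1*5 - 0 = 5, d_1 = (32 - 5^2)/1 = 7/1 = 7, a_1 = floor((5 + 5)/7) = 1.
  m_2 = 7*1 - 5 = 2, d_2 = (32 - 2^2)/7 = 28/7 = 4, a_2 = floor((5 + 2)/4) = 1.
  m_3 = 4*1 - 2 = 2, d_3 = (32 - 2^2)/4 = 28/4 = 7, a_3 = floor((5 + 2)/7) = 1.
  m_4 = 7*1 - 2 = 5, d_4 = (32 - 5^2)/7 = 7/7 = 1, a_4 = floor((5 + 5)/1) = 10.
  m_5 = 1*10 - 5 = 5, d_5 = (32 - 5^2)/1 = 7/1 = 7: (m_5, d_5) = (m_1, d_1) = (5, 7), so from here the quotients repeat a_1, ..., a_4; the period length is 4.
So sqrt(32) = [5; (1, 1, 1, 10)] with period length k = 4.
k is even, so the fundamental solution of x^2 - 32y^2 = 1 is (p_{k-1}, q_{k-1}) = (p_3, q_3); compute convergents through index 3.
Convergents (p_i = a_i*p_{i-1} + p_{i-2}, q_i = a_i*q_{i-1} + q_{i-2} with p_{-2}=0, p_{-1}=1, q_{-2}=1, q_{-1}=0):
  i=0: a_0=5, p_0 = 5*1 + 0 = 5, q_0 = 5*0 + 1 = 1.
  i=1: a_1=1, p_1 = 1*5 + 1 = 6, q_1 = 1*1 + 0 = 1.
  i=2: a_2=1, p_2 = 1*6 + 5 = 11, q_2 = 1*1 + 1 = 2.
  i=3: a_3=1, p_3 = 1*11 + 6 = 17, q_3 = 1*2 + 1 = 3.
Check: 17^2 - 32*3^2 = 289 - 288 = 1, so (x, y) = (17, 3) solves the equation, and by the theorem it is the least positive solution.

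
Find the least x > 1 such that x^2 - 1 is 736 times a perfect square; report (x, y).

First expand sqrt(736) as a continued fraction. With x_i = (sqrt(736) + m_i)/d_i and (m_0, d_0) = (0, 1): a_0 = floor(sqrt(736)) = 27, since 27^2 = 729 <= 736 < 784 = 28^2.
Iterate m_{i+1} = d_i*a_i - m_i, d_{i+1} = (736 - m_{i+1}^2)/d_i, a_{i+1} = floor((a_0 + m_{i+1})/d_{i+1}):
  m_1 = 1*27 - 0 = 27, d_1 = (736 - 27^2)/1 = 7/1 = 7, a_1 = floor((27 + 27)/7) = 7.
  m_2 = 7*7 - 27 = 22, d_2 = (736 - 22^2)/7 = 252/7 = 36, a_2 = floor((27 + 22)/36) = 1.
  m_3 = 36*1 - 22 = 14, d_3 = (736 - 14^2)/36 = 540/36 = 15, a_3 = floor((27 + 14)/15) = 2.
  m_4 = 15*2 - 14 = 16, d_4 = (736 - 16^2)/15 = 480/15 = 32, a_4 = floor((27 + 16)/32) = 1.
  m_5 = 32*1 - 16 = 16, d_5 = (736 - 16^2)/32 = 480/32 = 15, a_5 = floor((27 + 16)/15) = 2.
  m_6 = 15*2 - 16 = 14, d_6 = (736 - 14^2)/15 = 540/15 = 36, a_6 = floor((27 + 14)/36) = 1.
  m_7 = 36*1 - 14 = 22, d_7 = (736 - 22^2)/36 = 252/36 = 7, a_7 = floor((27 + 22)/7) = 7.
  m_8 = 7*7 - 22 = 27, d_8 = (736 - 27^2)/7 = 7/7 = 1, a_8 = floor((27 + 27)/1) = 54.
  m_9 = 1*54 - 27 = 27, d_9 = (736 - 27^2)/1 = 7/1 = 7: (m_9, d_9) = (m_1, d_1) = (27, 7), so from here the quotients repeat a_1, ..., a_8; the period length is 8.
So sqrt(736) = [27; (7, 1, 2, 1, 2, 1, 7, 54)] with period length k = 8.
k is even, so the fundamental solution of x^2 - 736y^2 = 1 is (p_{k-1}, q_{k-1}) = (p_7, q_7); compute convergents through index 7.
Convergents (p_i = a_i*p_{i-1} + p_{i-2}, q_i = a_i*q_{i-1} + q_{i-2} with p_{-2}=0, p_{-1}=1, q_{-2}=1, q_{-1}=0):
  i=0: a_0=27, p_0 = 27*1 + 0 = 27, q_0 = 27*0 + 1 = 1.
  i=1: a_1=7, p_1 = 7*27 + 1 = 190, q_1 = 7*1 + 0 = 7.
  i=2: a_2=1, p_2 = 1*190 + 27 = 217, q_2 = 1*7 + 1 = 8.
  i=3: a_3=2, p_3 = 2*217 + 190 = 624, q_3 = 2*8 + 7 = 23.
  i=4: a_4=1, p_4 = 1*624 + 217 = 841, q_4 = 1*23 + 8 = 31.
  i=5: a_5=2, p_5 = 2*841 + 624 = 2306, q_5 = 2*31 + 23 = 85.
  i=6: a_6=1, p_6 = 1*2306 + 841 = 3147, q_6 = 1*85 + 31 = 116.
  i=7: a_7=7, p_7 = 7*3147 + 2306 = 24335, q_7 = 7*116 + 85 = 897.
Check: 24335^2 - 736*897^2 = 592192225 - 592192224 = 1, so (x, y) = (24335, 897) solves the equation, and by the theorem it is the least positive solution.

(x, y) = (24335, 897)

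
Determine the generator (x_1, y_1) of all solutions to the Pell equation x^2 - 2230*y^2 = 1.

First expand sqrt(2230) as a continued fraction. With x_i = (sqrt(2230) + m_i)/d_i and (m_0, d_0) = (0, 1): a_0 = floor(sqrt(2230)) = 47, since 47^2 = 2209 <= 2230 < 2304 = 48^2.
Iterate m_{i+1} = d_i*a_i - m_i, d_{i+1} = (2230 - m_{i+1}^2)/d_i, a_{i+1} = floor((a_0 + m_{i+1})/d_{i+1}):
  m_1 = 1*47 - 0 = 47, d_1 = (2230 - 47^2)/1 = 21/1 = 21, a_1 = floor((47 + 47)/21) = 4.
  m_2 = 21*4 - 47 = 37, d_2 = (2230 - 37^2)/21 = 861/21 = 41, a_2 = floor((47 + 37)/41) = 2.
  m_3 = 41*2 - 37 = 45, d_3 = (2230 - 45^2)/41 = 205/41 = 5, a_3 = floor((47 + 45)/5) = 18.
  m_4 = 5*18 - 45 = 45, d_4 = (2230 - 45^2)/5 = 205/5 = 41, a_4 = floor((47 + 45)/41) = 2.
  m_5 = 41*2 - 45 = 37, d_5 = (2230 - 37^2)/41 = 861/41 = 21, a_5 = floor((47 + 37)/21) = 4.
  m_6 = 21*4 - 37 = 47, d_6 = (2230 - 47^2)/21 = 21/21 = 1, a_6 = floor((47 + 47)/1) = 94.
  m_7 = 1*94 - 47 = 47, d_7 = (2230 - 47^2)/1 = 21/1 = 21: (m_7, d_7) = (m_1, d_1) = (47, 21), so from here the quotients repeat a_1, ..., a_6; the period length is 6.
So sqrt(2230) = [47; (4, 2, 18, 2, 4, 94)] with period length k = 6.
k is even, so the fundamental solution of x^2 - 2230y^2 = 1 is (p_{k-1}, q_{k-1}) = (p_5, q_5); compute convergents through index 5.
Convergents (p_i = a_i*p_{i-1} + p_{i-2}, q_i = a_i*q_{i-1} + q_{i-2} with p_{-2}=0, p_{-1}=1, q_{-2}=1, q_{-1}=0):
  i=0: a_0=47, p_0 = 47*1 + 0 = 47, q_0 = 47*0 + 1 = 1.
  i=1: a_1=4, p_1 = 4*47 + 1 = 189, q_1 = 4*1 + 0 = 4.
  i=2: a_2=2, p_2 = 2*189 + 47 = 425, q_2 = 2*4 + 1 = 9.
  i=3: a_3=18, p_3 = 18*425 + 189 = 7839, q_3 = 18*9 + 4 = 166.
  i=4: a_4=2, p_4 = 2*7839 + 425 = 16103, q_4 = 2*166 + 9 = 341.
  i=5: a_5=4, p_5 = 4*16103 + 7839 = 72251, q_5 = 4*341 + 166 = 1530.
Check: 72251^2 - 2230*1530^2 = 5220207001 - 5220207000 = 1, so (x, y) = (72251, 1530) solves the equation, and by the theorem it is the least positive solution.

(x, y) = (72251, 1530)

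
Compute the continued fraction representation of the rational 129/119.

[1; 11, 1, 9]

Run the Euclidean algorithm on 129 and 119; the successive quotients are the partial quotients a_0, a_1, ... (each step inverts the fractional part left over by the previous one):
  129 = 1*119 + 10, so a_0 = 1.
  119 = 11*10 + 9, so a_1 = 11.
  10 = 1*9 + 1, so a_2 = 1.
  9 = 9*1 + 0, so a_3 = 9.
The remainder reaches 0 after 4 divisions, so the expansion has 4 partial quotients, read off in order.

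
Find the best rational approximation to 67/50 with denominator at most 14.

4/3

Expand x = 67/50 as a continued fraction with the Euclidean algorithm:
  67 = 1*50 + 17, so a_0 = 1.
  50 = 2*17 + 16, so a_1 = 2.
  17 = 1*16 + 1, so a_2 = 1.
  16 = 16*1 + 0, so a_3 = 16.
so x = [1; 2, 1, 16].
Convergents (p_i = a_i*p_{i-1} + p_{i-2}, q_i = a_i*q_{i-1} + q_{i-2} with p_{-2}=0, p_{-1}=1, q_{-2}=1, q_{-1}=0), until the denominator exceeds 14:
  i=0: a_0=1, p_0 = 1*1 + 0 = 1, q_0 = 1*0 + 1 = 1.
  i=1: a_1=2, p_1 = 2*1 + 1 = 3, q_1 = 2*1 + 0 = 2.
  i=2: a_2=1, p_2 = 1*3 + 1 = 4, q_2 = 1*2 + 1 = 3.
  i=3: a_3=16, p_3 = 16*4 + 3 = 67, q_3 = 16*3 + 2 = 50.
q_3 = 50 > 14, so the last convergent with denominator <= 14 is p_2/q_2 = 4/3.
The closest fraction with denominator <= 14 is either p_2/q_2 or the intermediate fraction (k*p_2 + p_1)/(k*q_2 + q_1) with the largest k >= 1 whose denominator stays <= 14; these approach x as k grows, and every other convergent or intermediate fraction in range is farther away.
Largest k: floor((14 - q_1)/q_2) = floor((14 - 2)/3) = 4.
That gives (4*4 + 3)/(4*3 + 2) = 19/14.
Compare the errors: |x - 4/3| = |67*3 - 4*50|/(50*3) = 1/150, and |x - 19/14| = |67*14 - 19*50|/(50*14) = 12/700.
Cross-multiplying, 1*700 = 700 < 1800 = 12*150, so 1/150 is smaller: the convergent 4/3 is closer to x than 19/14.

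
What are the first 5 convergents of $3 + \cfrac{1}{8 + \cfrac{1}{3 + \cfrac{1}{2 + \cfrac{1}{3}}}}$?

3/1, 25/8, 78/25, 181/58, 621/199

Using the convergent recurrence p_i = a_i*p_{i-1} + p_{i-2}, q_i = a_i*q_{i-1} + q_{i-2} with p_{-2}=0, p_{-1}=1, q_{-2}=1, q_{-1}=0:
  i=0: a_0=3, p_0 = 3*1 + 0 = 3, q_0 = 3*0 + 1 = 1.
  i=1: a_1=8, p_1 = 8*3 + 1 = 25, q_1 = 8*1 + 0 = 8.
  i=2: a_2=3, p_2 = 3*25 + 3 = 78, q_2 = 3*8 + 1 = 25.
  i=3: a_3=2, p_3 = 2*78 + 25 = 181, q_3 = 2*25 + 8 = 58.
  i=4: a_4=3, p_4 = 3*181 + 78 = 621, q_4 = 3*58 + 25 = 199.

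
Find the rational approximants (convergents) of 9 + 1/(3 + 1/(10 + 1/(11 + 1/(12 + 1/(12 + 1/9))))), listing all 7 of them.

9/1, 28/3, 289/31, 3207/344, 38773/4159, 468483/50252, 4255120/456427

Using the convergent recurrence p_i = a_i*p_{i-1} + p_{i-2}, q_i = a_i*q_{i-1} + q_{i-2} with p_{-2}=0, p_{-1}=1, q_{-2}=1, q_{-1}=0:
  i=0: a_0=9, p_0 = 9*1 + 0 = 9, q_0 = 9*0 + 1 = 1.
  i=1: a_1=3, p_1 = 3*9 + 1 = 28, q_1 = 3*1 + 0 = 3.
  i=2: a_2=10, p_2 = 10*28 + 9 = 289, q_2 = 10*3 + 1 = 31.
  i=3: a_3=11, p_3 = 11*289 + 28 = 3207, q_3 = 11*31 + 3 = 344.
  i=4: a_4=12, p_4 = 12*3207 + 289 = 38773, q_4 = 12*344 + 31 = 4159.
  i=5: a_5=12, p_5 = 12*38773 + 3207 = 468483, q_5 = 12*4159 + 344 = 50252.
  i=6: a_6=9, p_6 = 9*468483 + 38773 = 4255120, q_6 = 9*50252 + 4159 = 456427.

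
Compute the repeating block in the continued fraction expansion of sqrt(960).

Write x_i = (sqrt(960) + m_i)/d_i with (m_0, d_0) = (0, 1). a_0 = floor(sqrt(960)) = 30, since 30^2 = 900 <= 960 < 961 = 31^2.
Iterate m_{i+1} = d_i*a_i - m_i, d_{i+1} = (960 - m_{i+1}^2)/d_i, a_{i+1} = floor((a_0 + m_{i+1})/d_{i+1}):
  m_1 = 1*30 - 0 = 30, d_1 = (960 - 30^2)/1 = 60/1 = 60, a_1 = floor((30 + 30)/60) = 1.
  m_2 = 60*1 - 30 = 30, d_2 = (960 - 30^2)/60 = 60/60 = 1, a_2 = floor((30 + 30)/1) = 60.
  m_3 = 1*60 - 30 = 30, d_3 = (960 - 30^2)/1 = 60/1 = 60: (m_3, d_3) = (m_1, d_1) = (30, 60), so from here the quotients repeat a_1, a_2; the period length is 2.
Hence the expansion of sqrt(960) is a_0 = 30 followed by the repeating block 1, 60 (period 2).

[30; (1, 60)]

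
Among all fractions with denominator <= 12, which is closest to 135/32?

38/9

Expand x = 135/32 as a continued fraction with the Euclidean algorithm:
  135 = 4*32 + 7, so a_0 = 4.
  32 = 4*7 + 4, so a_1 = 4.
  7 = 1*4 + 3, so a_2 = 1.
  4 = 1*3 + 1, so a_3 = 1.
  3 = 3*1 + 0, so a_4 = 3.
so x = [4; 4, 1, 1, 3].
Convergents (p_i = a_i*p_{i-1} + p_{i-2}, q_i = a_i*q_{i-1} + q_{i-2} with p_{-2}=0, p_{-1}=1, q_{-2}=1, q_{-1}=0), until the denominator exceeds 12:
  i=0: a_0=4, p_0 = 4*1 + 0 = 4, q_0 = 4*0 + 1 = 1.
  i=1: a_1=4, p_1 = 4*4 + 1 = 17, q_1 = 4*1 + 0 = 4.
  i=2: a_2=1, p_2 = 1*17 + 4 = 21, q_2 = 1*4 + 1 = 5.
  i=3: a_3=1, p_3 = 1*21 + 17 = 38, q_3 = 1*5 + 4 = 9.
  i=4: a_4=3, p_4 = 3*38 + 21 = 135, q_4 = 3*9 + 5 = 32.
q_4 = 32 > 12, so the last convergent with denominator <= 12 is p_3/q_3 = 38/9.
The closest fraction with denominator <= 12 is either p_3/q_3 or the intermediate fraction (k*p_3 + p_2)/(k*q_3 + q_2) with the largest k >= 1 whose denominator stays <= 12; these approach x as k grows, and every other convergent or intermediate fraction in range is farther away.
Largest k: floor((12 - q_2)/q_3) = floor((12 - 5)/9) = 0.
Since k = 0, no intermediate fraction beyond p_3/q_3 has denominator <= 12, so the convergent 38/9 is the closest (its error is |135*9 - 38*32|/(32*9) = 1/288).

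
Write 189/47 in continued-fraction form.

Run the Euclidean algorithm on 189 and 47; the successive quotients are the partial quotients a_0, a_1, ... (each step inverts the fractional part left over by the previous one):
  189 = 4*47 + 1, so a_0 = 4.
  47 = 47*1 + 0, so a_1 = 47.
The remainder reaches 0 after 2 divisions, so the expansion has 2 partial quotients, read off in order.

[4; 47]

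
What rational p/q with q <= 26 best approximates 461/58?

151/19

Expand x = 461/58 as a continued fraction with the Euclidean algorithm:
  461 = 7*58 + 55, so a_0 = 7.
  58 = 1*55 + 3, so a_1 = 1.
  55 = 18*3 + 1, so a_2 = 18.
  3 = 3*1 + 0, so a_3 = 3.
so x = [7; 1, 18, 3].
Convergents (p_i = a_i*p_{i-1} + p_{i-2}, q_i = a_i*q_{i-1} + q_{i-2} with p_{-2}=0, p_{-1}=1, q_{-2}=1, q_{-1}=0), until the denominator exceeds 26:
  i=0: a_0=7, p_0 = 7*1 + 0 = 7, q_0 = 7*0 + 1 = 1.
  i=1: a_1=1, p_1 = 1*7 + 1 = 8, q_1 = 1*1 + 0 = 1.
  i=2: a_2=18, p_2 = 18*8 + 7 = 151, q_2 = 18*1 + 1 = 19.
  i=3: a_3=3, p_3 = 3*151 + 8 = 461, q_3 = 3*19 + 1 = 58.
q_3 = 58 > 26, so the last convergent with denominator <= 26 is p_2/q_2 = 151/19.
The closest fraction with denominator <= 26 is either p_2/q_2 or the intermediate fraction (k*p_2 + p_1)/(k*q_2 + q_1) with the largest k >= 1 whose denominator stays <= 26; these approach x as k grows, and every other convergent or intermediate fraction in range is farther away.
Largest k: floor((26 - q_1)/q_2) = floor((26 - 1)/19) = 1.
That gives (1*151 + 8)/(1*19 + 1) = 159/20.
Compare the errors: |x - 151/19| = |461*19 - 151*58|/(58*19) = 1/1102, and |x - 159/20| = |461*20 - 159*58|/(58*20) = 2/1160.
Cross-multiplying, 1*1160 = 1160 < 2204 = 2*1102, so 1/1102 is smaller: the convergent 151/19 is closer to x than 159/20.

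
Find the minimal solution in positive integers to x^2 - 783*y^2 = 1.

First expand sqrt(783) as a continued fraction. With x_i = (sqrt(783) + m_i)/d_i and (m_0, d_0) = (0, 1): a_0 = floor(sqrt(783)) = 27, since 27^2 = 729 <= 783 < 784 = 28^2.
Iterate m_{i+1} = d_i*a_i - m_i, d_{i+1} = (783 - m_{i+1}^2)/d_i, a_{i+1} = floor((a_0 + m_{i+1})/d_{i+1}):
  m_1 = 1*27 - 0 = 27, d_1 = (783 - 27^2)/1 = 54/1 = 54, a_1 = floor((27 + 27)/54) = 1.
  m_2 = 54*1 - 27 = 27, d_2 = (783 - 27^2)/54 = 54/54 = 1, a_2 = floor((27 + 27)/1) = 54.
  m_3 = 1*54 - 27 = 27, d_3 = (783 - 27^2)/1 = 54/1 = 54: (m_3, d_3) = (m_1, d_1) = (27, 54), so from here the quotients repeat a_1, a_2; the period length is 2.
So sqrt(783) = [27; (1, 54)] with period length k = 2.
k is even, so the fundamental solution of x^2 - 783y^2 = 1 is (p_{k-1}, q_{k-1}) = (p_1, q_1); compute convergents through index 1.
Convergents (p_i = a_i*p_{i-1} + p_{i-2}, q_i = a_i*q_{i-1} + q_{i-2} with p_{-2}=0, p_{-1}=1, q_{-2}=1, q_{-1}=0):
  i=0: a_0=27, p_0 = 27*1 + 0 = 27, q_0 = 27*0 + 1 = 1.
  i=1: a_1=1, p_1 = 1*27 + 1 = 28, q_1 = 1*1 + 0 = 1.
Check: 28^2 - 783*1^2 = 784 - 783 = 1, so (x, y) = (28, 1) solves the equation, and by the theorem it is the least positive solution.

(x, y) = (28, 1)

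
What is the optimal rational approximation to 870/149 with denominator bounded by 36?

181/31

Expand x = 870/149 as a continued fraction with the Euclidean algorithm:
  870 = 5*149 + 125, so a_0 = 5.
  149 = 1*125 + 24, so a_1 = 1.
  125 = 5*24 + 5, so a_2 = 5.
  24 = 4*5 + 4, so a_3 = 4.
  5 = 1*4 + 1, so a_4 = 1.
  4 = 4*1 + 0, so a_5 = 4.
so x = [5; 1, 5, 4, 1, 4].
Convergents (p_i = a_i*p_{i-1} + p_{i-2}, q_i = a_i*q_{i-1} + q_{i-2} with p_{-2}=0, p_{-1}=1, q_{-2}=1, q_{-1}=0), until the denominator exceeds 36:
  i=0: a_0=5, p_0 = 5*1 + 0 = 5, q_0 = 5*0 + 1 = 1.
  i=1: a_1=1, p_1 = 1*5 + 1 = 6, q_1 = 1*1 + 0 = 1.
  i=2: a_2=5, p_2 = 5*6 + 5 = 35, q_2 = 5*1 + 1 = 6.
  i=3: a_3=4, p_3 = 4*35 + 6 = 146, q_3 = 4*6 + 1 = 25.
  i=4: a_4=1, p_4 = 1*146 + 35 = 181, q_4 = 1*25 + 6 = 31.
  i=5: a_5=4, p_5 = 4*181 + 146 = 870, q_5 = 4*31 + 25 = 149.
q_5 = 149 > 36, so the last convergent with denominator <= 36 is p_4/q_4 = 181/31.
The closest fraction with denominator <= 36 is either p_4/q_4 or the intermediate fraction (k*p_4 + p_3)/(k*q_4 + q_3) with the largest k >= 1 whose denominator stays <= 36; these approach x as k grows, and every other convergent or intermediate fraction in range is farther away.
Largest k: floor((36 - q_3)/q_4) = floor((36 - 25)/31) = 0.
Since k = 0, no intermediate fraction beyond p_4/q_4 has denominator <= 36, so the convergent 181/31 is the closest (its error is |870*31 - 181*149|/(149*31) = 1/4619).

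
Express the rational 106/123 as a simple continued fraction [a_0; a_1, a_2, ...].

[0; 1, 6, 4, 4]

Run the Euclidean algorithm on 106 and 123; the successive quotients are the partial quotients a_0, a_1, ... (each step inverts the fractional part left over by the previous one):
  106 = 0*123 + 106, so a_0 = 0.
  123 = 1*106 + 17, so a_1 = 1.
  106 = 6*17 + 4, so a_2 = 6.
  17 = 4*4 + 1, so a_3 = 4.
  4 = 4*1 + 0, so a_4 = 4.
The remainder reaches 0 after 5 divisions, so the expansion has 5 partial quotients, read off in order.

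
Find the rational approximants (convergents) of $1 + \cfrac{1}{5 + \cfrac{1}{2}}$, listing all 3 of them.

1/1, 6/5, 13/11

Using the convergent recurrence p_i = a_i*p_{i-1} + p_{i-2}, q_i = a_i*q_{i-1} + q_{i-2} with p_{-2}=0, p_{-1}=1, q_{-2}=1, q_{-1}=0:
  i=0: a_0=1, p_0 = 1*1 + 0 = 1, q_0 = 1*0 + 1 = 1.
  i=1: a_1=5, p_1 = 5*1 + 1 = 6, q_1 = 5*1 + 0 = 5.
  i=2: a_2=2, p_2 = 2*6 + 1 = 13, q_2 = 2*5 + 1 = 11.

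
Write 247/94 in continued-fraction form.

[2; 1, 1, 1, 2, 5, 2]

Run the Euclidean algorithm on 247 and 94; the successive quotients are the partial quotients a_0, a_1, ... (each step inverts the fractional part left over by the previous one):
  247 = 2*94 + 59, so a_0 = 2.
  94 = 1*59 + 35, so a_1 = 1.
  59 = 1*35 + 24, so a_2 = 1.
  35 = 1*24 + 11, so a_3 = 1.
  24 = 2*11 + 2, so a_4 = 2.
  11 = 5*2 + 1, so a_5 = 5.
  2 = 2*1 + 0, so a_6 = 2.
The remainder reaches 0 after 7 divisions, so the expansion has 7 partial quotients, read off in order.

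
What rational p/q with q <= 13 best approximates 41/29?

17/12

Expand x = 41/29 as a continued fraction with the Euclidean algorithm:
  41 = 1*29 + 12, so a_0 = 1.
  29 = 2*12 + 5, so a_1 = 2.
  12 = 2*5 + 2, so a_2 = 2.
  5 = 2*2 + 1, so a_3 = 2.
  2 = 2*1 + 0, so a_4 = 2.
so x = [1; 2, 2, 2, 2].
Convergents (p_i = a_i*p_{i-1} + p_{i-2}, q_i = a_i*q_{i-1} + q_{i-2} with p_{-2}=0, p_{-1}=1, q_{-2}=1, q_{-1}=0), until the denominator exceeds 13:
  i=0: a_0=1, p_0 = 1*1 + 0 = 1, q_0 = 1*0 + 1 = 1.
  i=1: a_1=2, p_1 = 2*1 + 1 = 3, q_1 = 2*1 + 0 = 2.
  i=2: a_2=2, p_2 = 2*3 + 1 = 7, q_2 = 2*2 + 1 = 5.
  i=3: a_3=2, p_3 = 2*7 + 3 = 17, q_3 = 2*5 + 2 = 12.
  i=4: a_4=2, p_4 = 2*17 + 7 = 41, q_4 = 2*12 + 5 = 29.
q_4 = 29 > 13, so the last convergent with denominator <= 13 is p_3/q_3 = 17/12.
The closest fraction with denominator <= 13 is either p_3/q_3 or the intermediate fraction (k*p_3 + p_2)/(k*q_3 + q_2) with the largest k >= 1 whose denominator stays <= 13; these approach x as k grows, and every other convergent or intermediate fraction in range is farther away.
Largest k: floor((13 - q_2)/q_3) = floor((13 - 5)/12) = 0.
Since k = 0, no intermediate fraction beyond p_3/q_3 has denominator <= 13, so the convergent 17/12 is the closest (its error is |41*12 - 17*29|/(29*12) = 1/348).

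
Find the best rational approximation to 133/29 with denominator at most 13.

Expand x = 133/29 as a continued fraction with the Euclidean algorithm:
  133 = 4*29 + 17, so a_0 = 4.
  29 = 1*17 + 12, so a_1 = 1.
  17 = 1*12 + 5, so a_2 = 1.
  12 = 2*5 + 2, so a_3 = 2.
  5 = 2*2 + 1, so a_4 = 2.
  2 = 2*1 + 0, so a_5 = 2.
so x = [4; 1, 1, 2, 2, 2].
Convergents (p_i = a_i*p_{i-1} + p_{i-2}, q_i = a_i*q_{i-1} + q_{i-2} with p_{-2}=0, p_{-1}=1, q_{-2}=1, q_{-1}=0), until the denominator exceeds 13:
  i=0: a_0=4, p_0 = 4*1 + 0 = 4, q_0 = 4*0 + 1 = 1.
  i=1: a_1=1, p_1 = 1*4 + 1 = 5, q_1 = 1*1 + 0 = 1.
  i=2: a_2=1, p_2 = 1*5 + 4 = 9, q_2 = 1*1 + 1 = 2.
  i=3: a_3=2, p_3 = 2*9 + 5 = 23, q_3 = 2*2 + 1 = 5.
  i=4: a_4=2, p_4 = 2*23 + 9 = 55, q_4 = 2*5 + 2 = 12.
  i=5: a_5=2, p_5 = 2*55 + 23 = 133, q_5 = 2*12 + 5 = 29.
q_5 = 29 > 13, so the last convergent with denominator <= 13 is p_4/q_4 = 55/12.
The closest fraction with denominator <= 13 is either p_4/q_4 or the intermediate fraction (k*p_4 + p_3)/(k*q_4 + q_3) with the largest k >= 1 whose denominator stays <= 13; these approach x as k grows, and every other convergent or intermediate fraction in range is farther away.
Largest k: floor((13 - q_3)/q_4) = floor((13 - 5)/12) = 0.
Since k = 0, no intermediate fraction beyond p_4/q_4 has denominator <= 13, so the convergent 55/12 is the closest (its error is |133*12 - 55*29|/(29*12) = 1/348).

55/12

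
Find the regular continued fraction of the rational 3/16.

[0; 5, 3]

Run the Euclidean algorithm on 3 and 16; the successive quotients are the partial quotients a_0, a_1, ... (each step inverts the fractional part left over by the previous one):
  3 = 0*16 + 3, so a_0 = 0.
  16 = 5*3 + 1, so a_1 = 5.
  3 = 3*1 + 0, so a_2 = 3.
The remainder reaches 0 after 3 divisions, so the expansion has 3 partial quotients, read off in order.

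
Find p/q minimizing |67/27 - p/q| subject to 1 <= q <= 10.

Expand x = 67/27 as a continued fraction with the Euclidean algorithm:
  67 = 2*27 + 13, so a_0 = 2.
  27 = 2*13 + 1, so a_1 = 2.
  13 = 13*1 + 0, so a_2 = 13.
so x = [2; 2, 13].
Convergents (p_i = a_i*p_{i-1} + p_{i-2}, q_i = a_i*q_{i-1} + q_{i-2} with p_{-2}=0, p_{-1}=1, q_{-2}=1, q_{-1}=0), until the denominator exceeds 10:
  i=0: a_0=2, p_0 = 2*1 + 0 = 2, q_0 = 2*0 + 1 = 1.
  i=1: a_1=2, p_1 = 2*2 + 1 = 5, q_1 = 2*1 + 0 = 2.
  i=2: a_2=13, p_2 = 13*5 + 2 = 67, q_2 = 13*2 + 1 = 27.
q_2 = 27 > 10, so the last convergent with denominator <= 10 is p_1/q_1 = 5/2.
The closest fraction with denominator <= 10 is either p_1/q_1 or the intermediate fraction (k*p_1 + p_0)/(k*q_1 + q_0) with the largest k >= 1 whose denominator stays <= 10; these approach x as k grows, and every other convergent or intermediate fraction in range is farther away.
Largest k: floor((10 - q_0)/q_1) = floor((10 - 1)/2) = 4.
That gives (4*5 + 2)/(4*2 + 1) = 22/9.
Compare the errors: |x - 5/2| = |67*2 - 5*27|/(27*2) = 1/54, and |x - 22/9| = |67*9 - 22*27|/(27*9) = 9/243.
Cross-multiplying, 1*243 = 243 < 486 = 9*54, so 1/54 is smaller: the convergent 5/2 is closer to x than 22/9.

5/2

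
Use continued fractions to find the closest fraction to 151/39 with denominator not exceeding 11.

31/8

Expand x = 151/39 as a continued fraction with the Euclidean algorithm:
  151 = 3*39 + 34, so a_0 = 3.
  39 = 1*34 + 5, so a_1 = 1.
  34 = 6*5 + 4, so a_2 = 6.
  5 = 1*4 + 1, so a_3 = 1.
  4 = 4*1 + 0, so a_4 = 4.
so x = [3; 1, 6, 1, 4].
Convergents (p_i = a_i*p_{i-1} + p_{i-2}, q_i = a_i*q_{i-1} + q_{i-2} with p_{-2}=0, p_{-1}=1, q_{-2}=1, q_{-1}=0), until the denominator exceeds 11:
  i=0: a_0=3, p_0 = 3*1 + 0 = 3, q_0 = 3*0 + 1 = 1.
  i=1: a_1=1, p_1 = 1*3 + 1 = 4, q_1 = 1*1 + 0 = 1.
  i=2: a_2=6, p_2 = 6*4 + 3 = 27, q_2 = 6*1 + 1 = 7.
  i=3: a_3=1, p_3 = 1*27 + 4 = 31, q_3 = 1*7 + 1 = 8.
  i=4: a_4=4, p_4 = 4*31 + 27 = 151, q_4 = 4*8 + 7 = 39.
q_4 = 39 > 11, so the last convergent with denominator <= 11 is p_3/q_3 = 31/8.
The closest fraction with denominator <= 11 is either p_3/q_3 or the intermediate fraction (k*p_3 + p_2)/(k*q_3 + q_2) with the largest k >= 1 whose denominator stays <= 11; these approach x as k grows, and every other convergent or intermediate fraction in range is farther away.
Largest k: floor((11 - q_2)/q_3) = floor((11 - 7)/8) = 0.
Since k = 0, no intermediate fraction beyond p_3/q_3 has denominator <= 11, so the convergent 31/8 is the closest (its error is |151*8 - 31*39|/(39*8) = 1/312).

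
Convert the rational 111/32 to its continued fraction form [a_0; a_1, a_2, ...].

[3; 2, 7, 2]

Run the Euclidean algorithm on 111 and 32; the successive quotients are the partial quotients a_0, a_1, ... (each step inverts the fractional part left over by the previous one):
  111 = 3*32 + 15, so a_0 = 3.
  32 = 2*15 + 2, so a_1 = 2.
  15 = 7*2 + 1, so a_2 = 7.
  2 = 2*1 + 0, so a_3 = 2.
The remainder reaches 0 after 4 divisions, so the expansion has 4 partial quotients, read off in order.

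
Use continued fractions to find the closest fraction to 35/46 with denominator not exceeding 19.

Expand x = 35/46 as a continued fraction with the Euclidean algorithm:
  35 = 0*46 + 35, so a_0 = 0.
  46 = 1*35 + 11, so a_1 = 1.
  35 = 3*11 + 2, so a_2 = 3.
  11 = 5*2 + 1, so a_3 = 5.
  2 = 2*1 + 0, so a_4 = 2.
so x = [0; 1, 3, 5, 2].
Convergents (p_i = a_i*p_{i-1} + p_{i-2}, q_i = a_i*q_{i-1} + q_{i-2} with p_{-2}=0, p_{-1}=1, q_{-2}=1, q_{-1}=0), until the denominator exceeds 19:
  i=0: a_0=0, p_0 = 0*1 + 0 = 0, q_0 = 0*0 + 1 = 1.
  i=1: a_1=1, p_1 = 1*0 + 1 = 1, q_1 = 1*1 + 0 = 1.
  i=2: a_2=3, p_2 = 3*1 + 0 = 3, q_2 = 3*1 + 1 = 4.
  i=3: a_3=5, p_3 = 5*3 + 1 = 16, q_3 = 5*4 + 1 = 21.
q_3 = 21 > 19, so the last convergent with denominator <= 19 is p_2/q_2 = 3/4.
The closest fraction with denominator <= 19 is either p_2/q_2 or the intermediate fraction (k*p_2 + p_1)/(k*q_2 + q_1) with the largest k >= 1 whose denominator stays <= 19; these approach x as k grows, and every other convergent or intermediate fraction in range is farther away.
Largest k: floor((19 - q_1)/q_2) = floor((19 - 1)/4) = 4.
That gives (4*3 + 1)/(4*4 + 1) = 13/17.
Compare the errors: |x - 3/4| = |35*4 - 3*46|/(46*4) = 2/184, and |x - 13/17| = |35*17 - 13*46|/(46*17) = 3/782.
Cross-multiplying, 3*184 = 552 < 1564 = 2*782, so 3/782 is smaller: the intermediate fraction 13/17 is closer to x than 3/4.

13/17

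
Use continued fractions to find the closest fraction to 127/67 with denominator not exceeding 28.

36/19

Expand x = 127/67 as a continued fraction with the Euclidean algorithm:
  127 = 1*67 + 60, so a_0 = 1.
  67 = 1*60 + 7, so a_1 = 1.
  60 = 8*7 + 4, so a_2 = 8.
  7 = 1*4 + 3, so a_3 = 1.
  4 = 1*3 + 1, so a_4 = 1.
  3 = 3*1 + 0, so a_5 = 3.
so x = [1; 1, 8, 1, 1, 3].
Convergents (p_i = a_i*p_{i-1} + p_{i-2}, q_i = a_i*q_{i-1} + q_{i-2} with p_{-2}=0, p_{-1}=1, q_{-2}=1, q_{-1}=0), until the denominator exceeds 28:
  i=0: a_0=1, p_0 = 1*1 + 0 = 1, q_0 = 1*0 + 1 = 1.
  i=1: a_1=1, p_1 = 1*1 + 1 = 2, q_1 = 1*1 + 0 = 1.
  i=2: a_2=8, p_2 = 8*2 + 1 = 17, q_2 = 8*1 + 1 = 9.
  i=3: a_3=1, p_3 = 1*17 + 2 = 19, q_3 = 1*9 + 1 = 10.
  i=4: a_4=1, p_4 = 1*19 + 17 = 36, q_4 = 1*10 + 9 = 19.
  i=5: a_5=3, p_5 = 3*36 + 19 = 127, q_5 = 3*19 + 10 = 67.
q_5 = 67 > 28, so the last convergent with denominator <= 28 is p_4/q_4 = 36/19.
The closest fraction with denominator <= 28 is either p_4/q_4 or the intermediate fraction (k*p_4 + p_3)/(k*q_4 + q_3) with the largest k >= 1 whose denominator stays <= 28; these approach x as k grows, and every other convergent or intermediate fraction in range is farther away.
Largest k: floor((28 - q_3)/q_4) = floor((28 - 10)/19) = 0.
Since k = 0, no intermediate fraction beyond p_4/q_4 has denominator <= 28, so the convergent 36/19 is the closest (its error is |127*19 - 36*67|/(67*19) = 1/1273).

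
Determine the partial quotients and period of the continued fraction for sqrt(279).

Write x_i = (sqrt(279) + m_i)/d_i with (m_0, d_0) = (0, 1). a_0 = floor(sqrt(279)) = 16, since 16^2 = 256 <= 279 < 289 = 17^2.
Iterate m_{i+1} = d_i*a_i - m_i, d_{i+1} = (279 - m_{i+1}^2)/d_i, a_{i+1} = floor((a_0 + m_{i+1})/d_{i+1}):
  m_1 = 1*16 - 0 = 16, d_1 = (279 - 16^2)/1 = 23/1 = 23, a_1 = floor((16 + 16)/23) = 1.
  m_2 = 23*1 - 16 = 7, d_2 = (279 - 7^2)/23 = 230/23 = 10, a_2 = floor((16 + 7)/10) = 2.
  m_3 = 10*2 - 7 = 13, d_3 = (279 - 13^2)/10 = 110/10 = 11, a_3 = floor((16 + 13)/11) = 2.
  m_4 = 11*2 - 13 = 9, d_4 = (279 - 9^2)/11 = 198/11 = 18, a_4 = floor((16 + 9)/18) = 1.
  m_5 = 18*1 - 9 = 9, d_5 = (279 - 9^2)/18 = 198/18 = 11, a_5 = floor((16 + 9)/11) = 2.
  m_6 = 11*2 - 9 = 13, d_6 = (279 - 13^2)/11 = 110/11 = 10, a_6 = floor((16 + 13)/10) = 2.
  m_7 = 10*2 - 13 = 7, d_7 = (279 - 7^2)/10 = 230/10 = 23, a_7 = floor((16 + 7)/23) = 1.
  m_8 = 23*1 - 7 = 16, d_8 = (279 - 16^2)/23 = 23/23 = 1, a_8 = floor((16 + 16)/1) = 32.
  m_9 = 1*32 - 16 = 16, d_9 = (279 - 16^2)/1 = 23/1 = 23: (m_9, d_9) = (m_1, d_1) = (16, 23), so from here the quotients repeat a_1, ..., a_8; the period length is 8.
Hence the expansion of sqrt(279) is a_0 = 16 followed by the repeating block 1, 2, 2, 1, 2, 2, 1, 32 (period 8).

[16; (1, 2, 2, 1, 2, 2, 1, 32)]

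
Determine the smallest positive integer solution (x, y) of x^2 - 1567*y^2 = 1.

(x, y) = (2634128, 66543)

First expand sqrt(1567) as a continued fraction. With x_i = (sqrt(1567) + m_i)/d_i and (m_0, d_0) = (0, 1): a_0 = floor(sqrt(1567)) = 39, since 39^2 = 1521 <= 1567 < 1600 = 40^2.
Iterate m_{i+1} = d_i*a_i - m_i, d_{i+1} = (1567 - m_{i+1}^2)/d_i, a_{i+1} = floor((a_0 + m_{i+1})/d_{i+1}):
  m_1 = 1*39 - 0 = 39, d_1 = (1567 - 39^2)/1 = 46/1 = 46, a_1 = floor((39 + 39)/46) = 1.
  m_2 = 46*1 - 39 = 7, d_2 = (1567 - 7^2)/46 = 1518/46 = 33, a_2 = floor((39 + 7)/33) = 1.
  m_3 = 33*1 - 7 = 26, d_3 = (1567 - 26^2)/33 = 891/33 = 27, a_3 = floor((39 + 26)/27) = 2.
  m_4 = 27*2 - 26 = 28, d_4 = (1567 - 28^2)/27 = 783/27 = 29, a_4 = floor((39 + 28)/29) = 2.
  m_5 = 29*2 - 28 = 30, d_5 = (1567 - 30^2)/29 = 667/29 = 23, a_5 = floor((39 + 30)/23) = 3.
  m_6 = 23*3 - 30 = 39, d_6 = (1567 - 39^2)/23 = 46/23 = 2, a_6 = floor((39 + 39)/2) = 39.
  m_7 = 2*39 - 39 = 39, d_7 = (1567 - 39^2)/2 = 46/2 = 23, a_7 = floor((39 + 39)/23) = 3.
  m_8 = 23*3 - 39 = 30, d_8 = (1567 - 30^2)/23 = 667/23 = 29, a_8 = floor((39 + 30)/29) = 2.
  m_9 = 29*2 - 30 = 28, d_9 = (1567 - 28^2)/29 = 783/29 = 27, a_9 = floor((39 + 28)/27) = 2.
  m_10 = 27*2 - 28 = 26, d_10 = (1567 - 26^2)/27 = 891/27 = 33, a_10 = floor((39 + 26)/33) = 1.
  m_11 = 33*1 - 26 = 7, d_11 = (1567 - 7^2)/33 = 1518/33 = 46, a_11 = floor((39 + 7)/46) = 1.
  m_12 = 46*1 - 7 = 39, d_12 = (1567 - 39^2)/46 = 46/46 = 1, a_12 = floor((39 + 39)/1) = 78.
  m_13 = 1*78 - 39 = 39, d_13 = (1567 - 39^2)/1 = 46/1 = 46: (m_13, d_13) = (m_1, d_1) = (39, 46), so from here the quotients repeat a_1, ..., a_12; the period length is 12.
So sqrt(1567) = [39; (1, 1, 2, 2, 3, 39, 3, 2, 2, 1, 1, 78)] with period length k = 12.
k is even, so the fundamental solution of x^2 - 1567y^2 = 1 is (p_{k-1}, q_{k-1}) = (p_11, q_11); compute convergents through index 11.
Convergents (p_i = a_i*p_{i-1} + p_{i-2}, q_i = a_i*q_{i-1} + q_{i-2} with p_{-2}=0, p_{-1}=1, q_{-2}=1, q_{-1}=0):
  i=0: a_0=39, p_0 = 39*1 + 0 = 39, q_0 = 39*0 + 1 = 1.
  i=1: a_1=1, p_1 = 1*39 + 1 = 40, q_1 = 1*1 + 0 = 1.
  i=2: a_2=1, p_2 = 1*40 + 39 = 79, q_2 = 1*1 + 1 = 2.
  i=3: a_3=2, p_3 = 2*79 + 40 = 198, q_3 = 2*2 + 1 = 5.
  i=4: a_4=2, p_4 = 2*198 + 79 = 475, q_4 = 2*5 + 2 = 12.
  i=5: a_5=3, p_5 = 3*475 + 198 = 1623, q_5 = 3*12 + 5 = 41.
  i=6: a_6=39, p_6 = 39*1623 + 475 = 63772, q_6 = 39*41 + 12 = 1611.
  i=7: a_7=3, p_7 = 3*63772 + 1623 = 192939, q_7 = 3*1611 + 41 = 4874.
  i=8: a_8=2, p_8 = 2*192939 + 63772 = 449650, q_8 = 2*4874 + 1611 = 11359.
  i=9: a_9=2, p_9 = 2*449650 + 192939 = 1092239, q_9 = 2*11359 + 4874 = 27592.
  i=10: a_10=1, p_10 = 1*1092239 + 449650 = 1541889, q_10 = 1*27592 + 11359 = 38951.
  i=11: a_11=1, p_11 = 1*1541889 + 1092239 = 2634128, q_11 = 1*38951 + 27592 = 66543.
Check: 2634128^2 - 1567*66543^2 = 6938630320384 - 6938630320383 = 1, so (x, y) = (2634128, 66543) solves the equation, and by the theorem it is the least positive solution.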